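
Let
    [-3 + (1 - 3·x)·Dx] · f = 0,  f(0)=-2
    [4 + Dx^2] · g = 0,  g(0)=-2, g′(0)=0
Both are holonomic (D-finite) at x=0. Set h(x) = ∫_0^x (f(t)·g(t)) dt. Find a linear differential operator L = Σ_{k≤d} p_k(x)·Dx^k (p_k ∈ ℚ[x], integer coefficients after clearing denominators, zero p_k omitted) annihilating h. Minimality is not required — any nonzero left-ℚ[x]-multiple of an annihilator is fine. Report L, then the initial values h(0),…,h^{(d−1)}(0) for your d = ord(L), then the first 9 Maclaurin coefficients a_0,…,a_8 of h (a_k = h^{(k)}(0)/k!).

L = (-4 + 12·x)·Dx + 6·Dx^2 + (-1 + 3·x)·Dx^3  (order 3).
h: a_k = 0, 4, 6, 28/3, 21, 764/15, 382/3, 14732/45, 25781/30, …
ICs: h(0) = 0, h′(0) = 4, h′′(0) = 12.

f: a_k = -2, -6, -18, -54, -162, -486, -1458, -4374, -13122, …
g: a_k = -2, 0, 4, 0, -4/3, 0, 8/45, 0, -4/315, …
Product ⇒ symmetric product L₀, ord ≤ 2.
h=∫₀ˣh₀: take L = L₀·Dx.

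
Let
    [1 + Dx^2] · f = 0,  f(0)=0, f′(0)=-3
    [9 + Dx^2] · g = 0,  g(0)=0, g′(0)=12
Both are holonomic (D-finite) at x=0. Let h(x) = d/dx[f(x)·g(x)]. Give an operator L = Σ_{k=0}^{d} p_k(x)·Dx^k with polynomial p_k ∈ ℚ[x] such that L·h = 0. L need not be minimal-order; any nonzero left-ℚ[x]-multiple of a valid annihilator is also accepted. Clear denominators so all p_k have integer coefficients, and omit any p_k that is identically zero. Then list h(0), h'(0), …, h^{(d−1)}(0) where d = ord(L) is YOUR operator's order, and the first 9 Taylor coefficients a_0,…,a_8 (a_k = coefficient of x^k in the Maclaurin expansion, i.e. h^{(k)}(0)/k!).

f: a_k = 0, -3, 0, 1/2, 0, -1/40, 0, 1/1680, 0, …
g: a_k = 0, 12, 0, -18, 0, 81/10, 0, -243/140, 0, …
f·g: L₀ = L_f ⊗_s L_g, ord ≤ 2·2.
h₀' ⇒ L via d/dx closure of L₀.
L = 64 + 20·Dx^2 + Dx^4  (order 4).
h: a_k = 0, -72, 0, 240, 0, -1008/5, 0, 544/7, 0, …
ICs: h(0) = 0, h′(0) = -72, h′′(0) = 0, h′′′(0) = 1440.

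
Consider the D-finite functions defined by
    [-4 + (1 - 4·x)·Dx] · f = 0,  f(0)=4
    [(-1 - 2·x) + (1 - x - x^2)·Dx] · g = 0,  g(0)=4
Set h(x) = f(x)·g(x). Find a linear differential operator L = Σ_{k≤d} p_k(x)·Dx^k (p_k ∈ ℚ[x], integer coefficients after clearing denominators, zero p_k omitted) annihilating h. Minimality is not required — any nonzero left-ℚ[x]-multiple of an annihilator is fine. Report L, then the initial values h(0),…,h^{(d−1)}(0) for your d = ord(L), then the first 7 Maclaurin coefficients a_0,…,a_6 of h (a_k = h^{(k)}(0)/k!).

L = (-5 + 6·x + 12·x^2) + (1 - 5·x + 3·x^2 + 4·x^3)·Dx  (order 1).
h: a_k = 16, 80, 352, 1456, 5904, 23744, 95184, …
ICs: h(0) = 16.

f: a_k = 4, 16, 64, 256, 1024, 4096, 16384, …
g: a_k = 4, 4, 8, 12, 20, 32, 52, …
f·g: L₀ = L_f ⊗_s L_g, ord ≤ 1·1.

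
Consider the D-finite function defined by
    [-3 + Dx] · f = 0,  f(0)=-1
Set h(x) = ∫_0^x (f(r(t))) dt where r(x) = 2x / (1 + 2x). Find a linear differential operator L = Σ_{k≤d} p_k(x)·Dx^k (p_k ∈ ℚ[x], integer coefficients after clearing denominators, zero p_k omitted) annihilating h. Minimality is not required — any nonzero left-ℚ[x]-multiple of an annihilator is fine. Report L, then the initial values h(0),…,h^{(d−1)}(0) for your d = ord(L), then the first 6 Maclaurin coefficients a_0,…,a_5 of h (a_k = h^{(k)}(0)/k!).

f: a_k = -1, -3, -9/2, -9/2, -27/8, -81/40, …
L₀ from L_f via x↦r, Dx↦r'^{-1}Dx.
h=∫h₀ ⇒ L = L₀·Dx.
L = -6·Dx + (1 + 4·x + 4·x^2)·Dx^2  (order 2).
h: a_k = 0, -1, -3, -2, 3, -6/5, …
ICs: h(0) = 0, h′(0) = -1.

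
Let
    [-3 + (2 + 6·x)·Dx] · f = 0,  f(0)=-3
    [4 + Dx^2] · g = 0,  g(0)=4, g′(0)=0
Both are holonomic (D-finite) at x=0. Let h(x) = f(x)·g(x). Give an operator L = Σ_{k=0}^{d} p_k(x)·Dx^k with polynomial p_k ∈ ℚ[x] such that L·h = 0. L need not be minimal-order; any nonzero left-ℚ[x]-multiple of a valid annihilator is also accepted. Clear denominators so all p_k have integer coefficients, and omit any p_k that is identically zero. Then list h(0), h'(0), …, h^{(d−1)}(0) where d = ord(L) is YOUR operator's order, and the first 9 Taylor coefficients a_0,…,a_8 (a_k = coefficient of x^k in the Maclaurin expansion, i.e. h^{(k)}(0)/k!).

f: a_k = -3, -9/2, 27/8, -81/16, 1215/128, -5103/256, 45927/1024, -216513/2048, 8444007/32768, …
g: a_k = 4, 0, -8, 0, 8/3, 0, -16/45, 0, 8/315, …
Product ⇒ symmetric product L₀, ord ≤ 2.
L = (43 + 96·x + 144·x^2) + (-12 - 36·x)·Dx + (4 + 24·x + 36·x^2)·Dx^2  (order 2).
h: a_k = -12, -18, 75/2, 63/4, 95/32, -3279/64, 435961/3840, -704789/2560, 598666367/860160, …
ICs: h(0) = -12, h′(0) = -18.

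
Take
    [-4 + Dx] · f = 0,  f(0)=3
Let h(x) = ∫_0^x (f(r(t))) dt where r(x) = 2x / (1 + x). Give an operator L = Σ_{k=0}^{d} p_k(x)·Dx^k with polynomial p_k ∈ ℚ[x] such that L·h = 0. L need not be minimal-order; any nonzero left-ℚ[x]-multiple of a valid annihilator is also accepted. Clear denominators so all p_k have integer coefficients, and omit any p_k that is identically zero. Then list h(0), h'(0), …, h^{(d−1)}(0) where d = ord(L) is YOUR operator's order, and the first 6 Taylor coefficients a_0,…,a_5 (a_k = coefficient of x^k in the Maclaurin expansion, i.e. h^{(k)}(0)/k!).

f: a_k = 3, 12, 24, 32, 32, 128/5, …
f∘r: x↦r, Dx↦Dx/r' in L_f ⇒ L₀.
Integrate: L := L₀·Dx.
L = -8·Dx + (1 + 2·x + x^2)·Dx^2  (order 2).
h: a_k = 0, 3, 12, 24, 22, 8/5, …
ICs: h(0) = 0, h′(0) = 3.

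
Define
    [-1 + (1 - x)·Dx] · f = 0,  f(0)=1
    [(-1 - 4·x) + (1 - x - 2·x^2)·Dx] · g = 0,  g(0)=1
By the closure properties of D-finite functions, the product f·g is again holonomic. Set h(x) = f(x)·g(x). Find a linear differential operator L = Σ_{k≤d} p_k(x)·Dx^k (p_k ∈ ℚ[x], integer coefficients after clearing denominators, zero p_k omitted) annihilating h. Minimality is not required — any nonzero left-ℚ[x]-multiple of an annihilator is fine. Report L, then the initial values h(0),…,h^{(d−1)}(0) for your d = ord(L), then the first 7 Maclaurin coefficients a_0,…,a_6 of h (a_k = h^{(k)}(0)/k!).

L = (-2 - 2·x + 6·x^2) + (1 - 2·x - x^2 + 2·x^3)·Dx  (order 1).
h: a_k = 1, 2, 5, 10, 21, 42, 85, …
ICs: h(0) = 1.

f: a_k = 1, 1, 1, 1, 1, 1, 1, …
g: a_k = 1, 1, 3, 5, 11, 21, 43, …
h₀=f·g: eliminate ⇒ L₀, order ≤ 1·1.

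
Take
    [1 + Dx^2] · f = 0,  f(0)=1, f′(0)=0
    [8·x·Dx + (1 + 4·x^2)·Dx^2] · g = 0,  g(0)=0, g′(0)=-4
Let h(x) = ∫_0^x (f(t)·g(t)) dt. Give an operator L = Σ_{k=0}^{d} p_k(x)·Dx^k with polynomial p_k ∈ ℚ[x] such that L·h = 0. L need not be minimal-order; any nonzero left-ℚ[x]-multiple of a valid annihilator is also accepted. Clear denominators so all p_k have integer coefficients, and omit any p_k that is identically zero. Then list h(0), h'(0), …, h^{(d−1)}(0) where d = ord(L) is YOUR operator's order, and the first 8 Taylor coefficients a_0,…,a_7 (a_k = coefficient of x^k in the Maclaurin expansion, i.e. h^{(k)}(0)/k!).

L = (85 + 944·x^2 + 416·x^4 + 256·x^6 + 256·x^8)·Dx + (144·x + 704·x^3 + 768·x^5 + 1024·x^7)·Dx^2 + (90 + 992·x^2 + 576·x^4 + 512·x^6 + 512·x^8)·Dx^3 + (144·x + 704·x^3 + 768·x^5 + 1024·x^7)·Dx^4 + (5 + 48·x^2 + 160·x^4 + 256·x^6 + 256·x^8)·Dx^5  (order 5).
h: a_k = 0, 0, -2, 0, 11/6, 0, -469/180, 0, …
ICs: h(0) = 0, h′(0) = 0, h′′(0) = -4, h′′′(0) = 0, h′′′′(0) = 44.

f: a_k = 1, 0, -1/2, 0, 1/24, 0, -1/720, 0, …
g: a_k = 0, -4, 0, 16/3, 0, -64/5, 0, 256/7, …
Product ⇒ symmetric product L₀, ord ≤ 4.
h=∫₀ˣh₀: take L = L₀·Dx.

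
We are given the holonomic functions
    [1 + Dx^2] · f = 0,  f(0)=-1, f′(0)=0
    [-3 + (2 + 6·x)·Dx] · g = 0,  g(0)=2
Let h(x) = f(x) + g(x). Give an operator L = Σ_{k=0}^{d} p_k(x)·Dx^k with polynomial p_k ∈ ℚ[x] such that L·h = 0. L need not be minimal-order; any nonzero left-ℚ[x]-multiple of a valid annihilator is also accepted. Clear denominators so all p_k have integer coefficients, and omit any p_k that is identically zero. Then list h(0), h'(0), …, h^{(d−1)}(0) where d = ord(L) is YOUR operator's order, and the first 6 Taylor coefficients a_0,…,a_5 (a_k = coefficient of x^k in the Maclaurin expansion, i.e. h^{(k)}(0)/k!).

L = (-93 - 72·x - 108·x^2) + (-10 + 18·x + 216·x^2 + 216·x^3)·Dx + (-93 - 72·x - 108·x^2)·Dx^2 + (-10 + 18·x + 216·x^2 + 216·x^3)·Dx^3  (order 3).
h: a_k = 1, 3, -7/4, 27/8, -1223/192, 1701/128, …
ICs: h(0) = 1, h′(0) = 3, h′′(0) = -7/2.

f: a_k = -1, 0, 1/2, 0, -1/24, 0, …
g: a_k = 2, 3, -9/4, 27/8, -405/64, 1701/128, …
Weyl lclm of L_f,L_g ⇒ L₀ (ord ≤ 3).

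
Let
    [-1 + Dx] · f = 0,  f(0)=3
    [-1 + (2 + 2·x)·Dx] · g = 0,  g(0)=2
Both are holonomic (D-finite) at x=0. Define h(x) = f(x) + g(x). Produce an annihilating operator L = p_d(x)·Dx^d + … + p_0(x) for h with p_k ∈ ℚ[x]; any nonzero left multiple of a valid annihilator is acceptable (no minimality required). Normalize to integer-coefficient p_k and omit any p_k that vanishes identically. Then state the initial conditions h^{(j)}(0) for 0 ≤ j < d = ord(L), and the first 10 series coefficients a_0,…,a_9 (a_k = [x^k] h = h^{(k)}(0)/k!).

L = (3 + 2·x) + (-5 - 8·x - 4·x^2)·Dx + (2 + 6·x + 4·x^2)·Dx^2  (order 2).
h: a_k = 5, 4, 5/4, 5/8, 3/64, 51/640, -283/7680, 3529/107520, -44917/1720320, 675931/30965760, …
ICs: h(0) = 5, h′(0) = 4.

f: a_k = 3, 3, 3/2, 1/2, 1/8, 1/40, 1/240, 1/1680, 1/13440, 1/120960, …
g: a_k = 2, 1, -1/4, 1/8, -5/64, 7/128, -21/512, 33/1024, -429/16384, 715/32768, …
Weyl lclm of L_f,L_g ⇒ L₀ (ord ≤ 2).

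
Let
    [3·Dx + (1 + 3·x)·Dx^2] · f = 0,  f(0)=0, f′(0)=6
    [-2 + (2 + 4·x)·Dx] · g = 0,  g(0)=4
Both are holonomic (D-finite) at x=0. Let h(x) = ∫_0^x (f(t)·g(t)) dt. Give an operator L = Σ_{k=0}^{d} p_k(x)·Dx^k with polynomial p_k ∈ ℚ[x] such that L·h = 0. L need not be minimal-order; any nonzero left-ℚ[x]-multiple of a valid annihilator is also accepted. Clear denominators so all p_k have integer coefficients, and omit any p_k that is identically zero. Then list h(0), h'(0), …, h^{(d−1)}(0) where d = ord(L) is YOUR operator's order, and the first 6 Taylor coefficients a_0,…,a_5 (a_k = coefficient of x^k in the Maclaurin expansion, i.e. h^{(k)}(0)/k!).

f: a_k = 0, 6, -9, 18, -81/2, 486/5, …
g: a_k = 4, 4, -2, 2, -5/2, 7/2, …
Product ⇒ symmetric product L₀, ord ≤ 2.
Integrate: L := L₀·Dx.
L = 3·x·Dx + (1 + 2·x)·Dx^2 + (1 + 7·x + 16·x^2 + 12·x^3)·Dx^3  (order 3).
h: a_k = 0, 0, 12, -4, 6, -12, …
ICs: h(0) = 0, h′(0) = 0, h′′(0) = 24.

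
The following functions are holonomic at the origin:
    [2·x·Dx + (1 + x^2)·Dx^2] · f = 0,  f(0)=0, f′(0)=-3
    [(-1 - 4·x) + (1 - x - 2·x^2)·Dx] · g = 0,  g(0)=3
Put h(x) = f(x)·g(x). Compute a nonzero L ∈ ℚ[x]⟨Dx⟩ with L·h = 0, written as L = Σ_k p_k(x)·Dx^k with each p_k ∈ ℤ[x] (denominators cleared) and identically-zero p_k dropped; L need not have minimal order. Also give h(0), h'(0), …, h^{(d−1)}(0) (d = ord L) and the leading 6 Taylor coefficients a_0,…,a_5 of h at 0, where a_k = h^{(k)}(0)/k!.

L = (4 + 2·x + 12·x^2) + (2 + 6·x + 4·x^2 + 12·x^3)·Dx + (-1 + x + x^2 + x^3 + 2·x^4)·Dx^2  (order 2).
h: a_k = 0, -9, -9, -24, -42, -459/5, …
ICs: h(0) = 0, h′(0) = -9.

f: a_k = 0, -3, 0, 1, 0, -3/5, …
g: a_k = 3, 3, 9, 15, 33, 63, …
h₀=f·g: eliminate ⇒ L₀, order ≤ 2·1.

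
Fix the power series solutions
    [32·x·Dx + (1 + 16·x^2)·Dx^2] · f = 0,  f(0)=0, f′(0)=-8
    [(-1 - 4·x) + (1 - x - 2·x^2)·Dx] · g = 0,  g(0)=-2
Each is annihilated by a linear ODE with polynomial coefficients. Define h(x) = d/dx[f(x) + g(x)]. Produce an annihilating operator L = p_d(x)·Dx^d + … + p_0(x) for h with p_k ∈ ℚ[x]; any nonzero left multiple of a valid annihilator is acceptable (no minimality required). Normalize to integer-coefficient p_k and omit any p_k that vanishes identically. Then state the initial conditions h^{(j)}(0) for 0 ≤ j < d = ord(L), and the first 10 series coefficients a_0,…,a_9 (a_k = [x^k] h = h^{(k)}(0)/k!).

f: a_k = 0, -8, 0, 128/3, 0, -2048/5, 0, 32768/7, 0, -524288/9, …
g: a_k = -2, -2, -6, -10, -22, -42, -86, -170, -342, -682, …
h₀=f+g: left-lcm gives L₀, ord ≤ 3.
h₀' ⇒ L via d/dx closure of L₀.
L = (96 - 384·x - 6912·x^2 - 15360·x^3 - 40704·x^4 - 12288·x^6) + (-31 - 104·x + 392·x^2 - 736·x^3 - 14912·x^4 - 27904·x^5 - 3072·x^6 - 12288·x^7)·Dx + (3 + 19·x + 128·x^2 + 152·x^3 + 1128·x^4 - 2496·x^5 - 2560·x^6 - 1024·x^7 - 2048·x^8)·Dx^2  (order 2).
h: a_k = -10, -12, 98, -88, -2258, -516, 31578, -2736, -530426, -13660, …
ICs: h(0) = -10, h′(0) = -12.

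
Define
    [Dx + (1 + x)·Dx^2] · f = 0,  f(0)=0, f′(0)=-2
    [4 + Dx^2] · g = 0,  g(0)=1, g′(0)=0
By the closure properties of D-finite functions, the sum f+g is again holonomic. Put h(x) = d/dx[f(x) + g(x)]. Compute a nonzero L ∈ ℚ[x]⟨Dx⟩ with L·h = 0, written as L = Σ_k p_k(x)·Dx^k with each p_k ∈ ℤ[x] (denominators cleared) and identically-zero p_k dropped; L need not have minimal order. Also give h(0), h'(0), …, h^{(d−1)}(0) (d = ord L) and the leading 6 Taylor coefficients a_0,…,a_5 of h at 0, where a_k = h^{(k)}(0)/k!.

f: a_k = 0, -2, 1, -2/3, 1/2, -2/5, …
g: a_k = 1, 0, -2, 0, 2/3, 0, …
L₀ := lclm(L_f,L_g); ord L₀ ≤ 2+2.
Derive L from L₀ (diff closure).
L = (20 + 16·x + 8·x^2) + (12 + 28·x + 24·x^2 + 8·x^3)·Dx + (5 + 4·x + 2·x^2)·Dx^2 + (3 + 7·x + 6·x^2 + 2·x^3)·Dx^3  (order 3).
h: a_k = -2, -2, -2, 14/3, -2, 22/15, …
ICs: h(0) = -2, h′(0) = -2, h′′(0) = -4.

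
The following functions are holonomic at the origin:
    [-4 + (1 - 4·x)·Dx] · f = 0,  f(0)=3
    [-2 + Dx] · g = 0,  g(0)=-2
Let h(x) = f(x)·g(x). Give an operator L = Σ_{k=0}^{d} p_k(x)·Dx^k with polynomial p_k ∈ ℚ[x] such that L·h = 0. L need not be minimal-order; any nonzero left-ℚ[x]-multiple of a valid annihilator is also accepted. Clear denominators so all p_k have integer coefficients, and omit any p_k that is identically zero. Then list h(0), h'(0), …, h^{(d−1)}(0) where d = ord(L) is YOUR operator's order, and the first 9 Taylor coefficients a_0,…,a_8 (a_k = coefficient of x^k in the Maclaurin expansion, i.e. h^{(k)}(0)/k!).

f: a_k = 3, 12, 48, 192, 768, 3072, 12288, 49152, 196608, …
g: a_k = -2, -4, -4, -8/3, -4/3, -8/15, -8/45, -16/315, -4/315, …
Product ⇒ symmetric product L₀, ord ≤ 1.
L = (6 - 8·x) + (-1 + 4·x)·Dx  (order 1).
h: a_k = -6, -36, -156, -632, -2532, -50648/5, -607784/15, -5672656/35, -68071876/105, …
ICs: h(0) = -6.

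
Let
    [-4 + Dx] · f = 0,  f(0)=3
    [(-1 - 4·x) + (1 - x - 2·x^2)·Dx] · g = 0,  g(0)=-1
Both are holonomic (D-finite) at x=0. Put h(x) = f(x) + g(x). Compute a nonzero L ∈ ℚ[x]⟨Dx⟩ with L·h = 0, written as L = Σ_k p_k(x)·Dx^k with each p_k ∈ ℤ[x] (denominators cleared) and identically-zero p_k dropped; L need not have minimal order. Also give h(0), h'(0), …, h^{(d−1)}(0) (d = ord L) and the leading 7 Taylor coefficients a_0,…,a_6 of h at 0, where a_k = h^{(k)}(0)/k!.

f: a_k = 3, 12, 24, 32, 32, 128/5, 256/15, …
g: a_k = -1, -1, -3, -5, -11, -21, -43, …
Sum ⇒ L₀ = lclm(L_f,L_g) in ℚ(x)⟨Dx⟩.
L = (8 + 192·x^2 + 128·x^3) + (10 - 44·x - 72·x^2 + 64·x^3 + 64·x^4)·Dx + (-3 + 11·x + 6·x^2 - 24·x^3 - 16·x^4)·Dx^2  (order 2).
h: a_k = 2, 11, 21, 27, 21, 23/5, -389/15, …
ICs: h(0) = 2, h′(0) = 11.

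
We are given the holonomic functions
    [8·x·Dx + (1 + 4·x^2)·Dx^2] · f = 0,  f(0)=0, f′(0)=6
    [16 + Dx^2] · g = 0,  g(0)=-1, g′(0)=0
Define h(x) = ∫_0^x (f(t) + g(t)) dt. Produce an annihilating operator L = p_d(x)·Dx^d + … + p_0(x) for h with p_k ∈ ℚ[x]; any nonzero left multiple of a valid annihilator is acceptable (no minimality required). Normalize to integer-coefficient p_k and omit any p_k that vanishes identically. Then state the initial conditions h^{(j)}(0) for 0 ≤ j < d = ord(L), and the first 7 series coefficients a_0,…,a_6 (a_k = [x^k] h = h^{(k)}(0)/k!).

L = (-512·x + 5120·x^3 + 4096·x^5)·Dx^2 + (16 + 512·x^2 + 2304·x^4 + 2048·x^6)·Dx^3 + (-32·x + 320·x^3 + 256·x^5)·Dx^4 + (1 + 32·x^2 + 144·x^4 + 128·x^6)·Dx^5  (order 5).
h: a_k = 0, -1, 3, 8/3, -2, -32/15, 16/5, …
ICs: h(0) = 0, h′(0) = -1, h′′(0) = 6, h′′′(0) = 16, h′′′′(0) = -48.

f: a_k = 0, 6, 0, -8, 0, 96/5, 0, …
g: a_k = -1, 0, 8, 0, -32/3, 0, 256/45, …
f+g: L₀ = lclm(L_f,L_g), ord ≤ 2+2.
Integrate: L := L₀·Dx.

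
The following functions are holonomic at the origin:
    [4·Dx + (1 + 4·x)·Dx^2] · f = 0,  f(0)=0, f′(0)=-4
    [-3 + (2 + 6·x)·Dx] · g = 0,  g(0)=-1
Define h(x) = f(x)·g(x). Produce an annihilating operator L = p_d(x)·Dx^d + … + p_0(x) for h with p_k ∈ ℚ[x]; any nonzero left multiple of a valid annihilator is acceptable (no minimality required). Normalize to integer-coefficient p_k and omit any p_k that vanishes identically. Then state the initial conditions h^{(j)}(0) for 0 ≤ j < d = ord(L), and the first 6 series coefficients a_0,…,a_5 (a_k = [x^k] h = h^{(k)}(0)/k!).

L = (3 + 36·x) + (4 + 12·x)·Dx + (4 + 40·x + 132·x^2 + 144·x^3)·Dx^2  (order 2).
h: a_k = 0, 4, -2, 29/6, -65/4, 9383/160, …
ICs: h(0) = 0, h′(0) = 4.

f: a_k = 0, -4, 8, -64/3, 64, -1024/5, …
g: a_k = -1, -3/2, 9/8, -27/16, 405/128, -1701/256, …
h₀=f·g: eliminate ⇒ L₀, order ≤ 2·1.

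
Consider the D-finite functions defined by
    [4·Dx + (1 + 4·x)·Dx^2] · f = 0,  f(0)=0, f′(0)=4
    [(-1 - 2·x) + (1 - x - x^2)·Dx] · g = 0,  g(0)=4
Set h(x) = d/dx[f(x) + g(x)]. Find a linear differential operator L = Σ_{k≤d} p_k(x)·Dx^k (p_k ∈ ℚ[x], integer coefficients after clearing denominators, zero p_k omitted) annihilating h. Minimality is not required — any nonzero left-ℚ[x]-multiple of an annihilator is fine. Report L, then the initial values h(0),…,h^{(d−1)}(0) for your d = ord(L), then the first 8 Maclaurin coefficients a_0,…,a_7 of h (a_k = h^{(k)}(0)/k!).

L = (-100 - 272·x - 392·x^2 - 144·x^3 - 96·x^4) + (7 - 96·x - 434·x^2 - 540·x^3 - 304·x^4 - 160·x^5)·Dx + (4 + 25·x + 28·x^2 - 46·x^3 - 73·x^4 - 76·x^5 - 32·x^6)·Dx^2  (order 2).
h: a_k = 8, 0, 100, -176, 1184, -3784, 16972, -64448, …
ICs: h(0) = 8, h′(0) = 0.

f: a_k = 0, 4, -8, 64/3, -64, 1024/5, -2048/3, 16384/7, …
g: a_k = 4, 4, 8, 12, 20, 32, 52, 84, …
Sum ⇒ L₀ = lclm(L_f,L_g) in ℚ(x)⟨Dx⟩.
Differentiate: ansatz ord ≤ ord L₀ ⇒ L.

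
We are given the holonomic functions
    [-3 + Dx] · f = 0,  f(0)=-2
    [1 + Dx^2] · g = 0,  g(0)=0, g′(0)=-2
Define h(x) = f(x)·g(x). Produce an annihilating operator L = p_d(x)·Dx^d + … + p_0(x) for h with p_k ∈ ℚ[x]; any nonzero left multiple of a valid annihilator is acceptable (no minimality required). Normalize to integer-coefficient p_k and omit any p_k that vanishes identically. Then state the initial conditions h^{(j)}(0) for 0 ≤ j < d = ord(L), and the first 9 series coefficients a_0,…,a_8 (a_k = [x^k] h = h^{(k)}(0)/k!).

L = 10 - 6·Dx + Dx^2  (order 2).
h: a_k = 0, 4, 12, 52/3, 16, 158/15, 26/5, 614/315, 8/15, …
ICs: h(0) = 0, h′(0) = 4.

f: a_k = -2, -6, -9, -9, -27/4, -81/20, -81/40, -243/280, -729/2240, …
g: a_k = 0, -2, 0, 1/3, 0, -1/60, 0, 1/2520, 0, …
L₀ := L_f ⊗_s L_g (sym. prod.), ord ≤ 2.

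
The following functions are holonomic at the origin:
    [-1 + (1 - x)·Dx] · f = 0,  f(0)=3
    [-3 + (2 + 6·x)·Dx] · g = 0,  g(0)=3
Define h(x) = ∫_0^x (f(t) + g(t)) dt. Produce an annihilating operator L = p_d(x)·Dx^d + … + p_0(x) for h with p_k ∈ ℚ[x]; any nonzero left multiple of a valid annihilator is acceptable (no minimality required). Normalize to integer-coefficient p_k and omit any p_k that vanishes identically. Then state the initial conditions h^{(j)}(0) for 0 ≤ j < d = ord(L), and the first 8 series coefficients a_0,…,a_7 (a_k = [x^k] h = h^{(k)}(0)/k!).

f: a_k = 3, 3, 3, 3, 3, 3, 3, 3, …
g: a_k = 3, 9/2, -27/8, 81/16, -1215/128, 5103/256, -45927/1024, 216513/2048, …
f+g: L₀ = lclm(L_f,L_g), ord ≤ 1+1.
h=∫h₀ ⇒ L = L₀·Dx.
L = (-21 - 27·x)·Dx + (17 + 30·x + 81·x^2)·Dx^2 + (2 - 14·x - 42·x^2 + 54·x^3)·Dx^3  (order 3).
h: a_k = 0, 6, 15/4, -1/8, 129/64, -831/640, 1957/512, -42855/7168, …
ICs: h(0) = 0, h′(0) = 6, h′′(0) = 15/2.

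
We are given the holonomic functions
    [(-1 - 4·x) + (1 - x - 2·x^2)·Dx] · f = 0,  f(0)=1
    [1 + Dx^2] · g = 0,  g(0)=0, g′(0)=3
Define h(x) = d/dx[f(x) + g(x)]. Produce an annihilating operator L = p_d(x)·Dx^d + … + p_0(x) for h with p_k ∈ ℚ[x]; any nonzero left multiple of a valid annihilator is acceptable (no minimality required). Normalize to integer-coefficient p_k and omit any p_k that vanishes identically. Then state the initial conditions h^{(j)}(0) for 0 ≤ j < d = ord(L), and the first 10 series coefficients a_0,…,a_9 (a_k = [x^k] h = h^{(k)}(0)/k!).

f: a_k = 1, 1, 3, 5, 11, 21, 43, 85, 171, 341, …
g: a_k = 0, 3, 0, -1/2, 0, 1/40, 0, -1/1680, 0, 1/120960, …
L₀ := lclm(L_f,L_g); ord L₀ ≤ 1+2.
Derive L from L₀ (diff closure).
L = (270 + 1200·x + 2862·x^2 + 1860·x^3 + 1920·x^4 + 144·x^5 + 96·x^6) + (-31 - 115·x + 75·x^2 + 241·x^3 + 430·x^4 + 372·x^5 + 56·x^6 + 32·x^7)·Dx + (270 + 1200·x + 2862·x^2 + 1860·x^3 + 1920·x^4 + 144·x^5 + 96·x^6)·Dx^2 + (-31 - 115·x + 75·x^2 + 241·x^3 + 430·x^4 + 372·x^5 + 56·x^6 + 32·x^7)·Dx^3  (order 3).
h: a_k = 4, 6, 27/2, 44, 841/8, 258, 142799/240, 1368, 41247361/13440, 6830, …
ICs: h(0) = 4, h′(0) = 6, h′′(0) = 27.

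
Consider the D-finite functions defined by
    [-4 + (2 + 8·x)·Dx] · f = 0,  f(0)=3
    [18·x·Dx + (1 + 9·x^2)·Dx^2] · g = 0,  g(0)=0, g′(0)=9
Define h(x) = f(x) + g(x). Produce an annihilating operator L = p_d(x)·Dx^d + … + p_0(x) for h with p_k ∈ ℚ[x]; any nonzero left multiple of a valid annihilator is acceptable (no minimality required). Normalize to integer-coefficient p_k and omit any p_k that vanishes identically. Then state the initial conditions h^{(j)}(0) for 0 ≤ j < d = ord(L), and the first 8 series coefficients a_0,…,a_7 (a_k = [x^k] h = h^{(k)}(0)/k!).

L = (-18 - 180·x + 486·x^2 + 972·x^3)·Dx + (-15 - 72·x - 9·x^2 + 1944·x^3 + 3402·x^4)·Dx^2 + (-1 + 5·x + 54·x^2 + 153·x^3 + 567·x^4 + 972·x^5)·Dx^3  (order 3).
h: a_k = 3, 15, -6, -15, -30, 1149/5, -252, -1017/7, …
ICs: h(0) = 3, h′(0) = 15, h′′(0) = -12.

f: a_k = 3, 6, -6, 12, -30, 84, -252, 792, …
g: a_k = 0, 9, 0, -27, 0, 729/5, 0, -6561/7, …
Sum ⇒ L₀ = lclm(L_f,L_g) in ℚ(x)⟨Dx⟩.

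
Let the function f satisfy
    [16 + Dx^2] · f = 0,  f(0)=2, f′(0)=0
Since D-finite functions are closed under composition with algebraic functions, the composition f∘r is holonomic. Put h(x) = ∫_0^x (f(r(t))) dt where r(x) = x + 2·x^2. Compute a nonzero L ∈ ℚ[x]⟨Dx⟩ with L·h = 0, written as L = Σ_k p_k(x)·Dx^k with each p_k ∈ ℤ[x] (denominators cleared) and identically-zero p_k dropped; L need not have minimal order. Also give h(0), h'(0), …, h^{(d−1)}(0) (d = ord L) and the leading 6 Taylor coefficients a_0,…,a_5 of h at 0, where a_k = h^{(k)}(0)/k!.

f: a_k = 2, 0, -16, 0, 64/3, 0, …
f∘r: x↦r, Dx↦Dx/r' in L_f ⇒ L₀.
h=∫h₀ ⇒ L = L₀·Dx.
L = (16 + 192·x + 768·x^2 + 1024·x^3)·Dx - 4·Dx^2 + (1 + 4·x)·Dx^3  (order 3).
h: a_k = 0, 2, 0, -16/3, -16, -128/15, …
ICs: h(0) = 0, h′(0) = 2, h′′(0) = 0.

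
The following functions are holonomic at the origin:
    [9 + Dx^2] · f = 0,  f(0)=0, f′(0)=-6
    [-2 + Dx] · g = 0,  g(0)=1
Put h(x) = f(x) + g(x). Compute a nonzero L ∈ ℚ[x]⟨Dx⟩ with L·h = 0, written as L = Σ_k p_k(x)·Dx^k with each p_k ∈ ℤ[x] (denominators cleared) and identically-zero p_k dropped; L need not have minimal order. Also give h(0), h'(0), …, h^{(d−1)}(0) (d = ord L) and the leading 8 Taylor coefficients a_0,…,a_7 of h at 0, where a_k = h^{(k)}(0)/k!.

f: a_k = 0, -6, 0, 9, 0, -81/20, 0, 243/280, …
g: a_k = 1, 2, 2, 4/3, 2/3, 4/15, 4/45, 8/315, …
L₀ := lclm(L_f,L_g); ord L₀ ≤ 2+1.
L = -18 + 9·Dx - 2·Dx^2 + Dx^3  (order 3).
h: a_k = 1, -4, 2, 31/3, 2/3, -227/60, 4/45, 2251/2520, …
ICs: h(0) = 1, h′(0) = -4, h′′(0) = 4.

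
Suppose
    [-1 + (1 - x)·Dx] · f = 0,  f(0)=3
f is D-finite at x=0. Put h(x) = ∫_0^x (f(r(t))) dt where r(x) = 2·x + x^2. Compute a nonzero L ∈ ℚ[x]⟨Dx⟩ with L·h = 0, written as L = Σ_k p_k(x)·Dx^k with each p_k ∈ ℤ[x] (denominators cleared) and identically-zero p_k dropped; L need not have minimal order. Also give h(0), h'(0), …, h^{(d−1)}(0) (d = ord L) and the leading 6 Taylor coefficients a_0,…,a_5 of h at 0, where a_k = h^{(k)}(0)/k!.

f: a_k = 3, 3, 3, 3, 3, 3, …
h₀=f(r): pull back L_f along r ⇒ L₀.
h=∫₀ˣh₀: take L = L₀·Dx.
L = (2 + 2·x)·Dx + (-1 + 2·x + x^2)·Dx^2  (order 2).
h: a_k = 0, 3, 3, 5, 9, 87/5, …
ICs: h(0) = 0, h′(0) = 3.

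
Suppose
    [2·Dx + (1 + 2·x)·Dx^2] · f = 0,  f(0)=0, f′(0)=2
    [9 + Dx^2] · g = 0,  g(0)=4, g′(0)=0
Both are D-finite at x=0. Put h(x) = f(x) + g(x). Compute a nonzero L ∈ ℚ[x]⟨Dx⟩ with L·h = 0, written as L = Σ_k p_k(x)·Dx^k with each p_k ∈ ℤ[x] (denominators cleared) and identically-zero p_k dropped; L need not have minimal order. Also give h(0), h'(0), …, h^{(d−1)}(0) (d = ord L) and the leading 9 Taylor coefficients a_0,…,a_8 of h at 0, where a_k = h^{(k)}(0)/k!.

f: a_k = 0, 2, -2, 8/3, -4, 32/5, -32/3, 128/7, -32, …
g: a_k = 4, 0, -18, 0, 27/2, 0, -81/20, 0, 729/1120, …
Weyl lclm of L_f,L_g ⇒ L₀ (ord ≤ 4).
L = (594 + 648·x + 648·x^2)·Dx + (153 + 630·x + 972·x^2 + 648·x^3)·Dx^2 + (66 + 72·x + 72·x^2)·Dx^3 + (17 + 70·x + 108·x^2 + 72·x^3)·Dx^4  (order 4).
h: a_k = 4, 2, -20, 8/3, 19/2, 32/5, -883/60, 128/7, -35111/1120, …
ICs: h(0) = 4, h′(0) = 2, h′′(0) = -40, h′′′(0) = 16.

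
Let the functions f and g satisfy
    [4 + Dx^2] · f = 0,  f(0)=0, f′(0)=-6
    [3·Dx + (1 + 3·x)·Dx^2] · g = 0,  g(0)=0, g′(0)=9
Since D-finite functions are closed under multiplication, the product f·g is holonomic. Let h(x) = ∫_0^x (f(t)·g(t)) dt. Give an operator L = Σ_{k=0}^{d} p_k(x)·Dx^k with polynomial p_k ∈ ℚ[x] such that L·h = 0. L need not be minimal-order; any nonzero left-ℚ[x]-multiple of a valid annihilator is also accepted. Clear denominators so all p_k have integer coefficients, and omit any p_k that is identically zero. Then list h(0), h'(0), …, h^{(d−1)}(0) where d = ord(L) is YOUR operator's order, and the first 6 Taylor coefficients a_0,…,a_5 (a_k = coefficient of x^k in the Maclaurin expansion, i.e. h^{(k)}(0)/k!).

L = (-1112 - 1248·x + 7344·x^2 + 27648·x^3 + 20736·x^4)·Dx + (-48 + 2160·x + 10368·x^2 + 10368·x^3)·Dx^2 + (-250 + 240·x + 4968·x^2 + 13824·x^3 + 10368·x^4)·Dx^3 + (-12 + 540·x + 2592·x^2 + 2592·x^3)·Dx^4 + (7 + 138·x + 783·x^2 + 1728·x^3 + 1296·x^4)·Dx^5  (order 5).
h: a_k = 0, 0, 0, -18, 81/4, -126/5, …
ICs: h(0) = 0, h′(0) = 0, h′′(0) = 0, h′′′(0) = -108, h′′′′(0) = 486.

f: a_k = 0, -6, 0, 4, 0, -4/5, …
g: a_k = 0, 9, -27/2, 27, -243/4, 729/5, …
L₀ := L_f ⊗_s L_g (sym. prod.), ord ≤ 4.
Integrate: L := L₀·Dx.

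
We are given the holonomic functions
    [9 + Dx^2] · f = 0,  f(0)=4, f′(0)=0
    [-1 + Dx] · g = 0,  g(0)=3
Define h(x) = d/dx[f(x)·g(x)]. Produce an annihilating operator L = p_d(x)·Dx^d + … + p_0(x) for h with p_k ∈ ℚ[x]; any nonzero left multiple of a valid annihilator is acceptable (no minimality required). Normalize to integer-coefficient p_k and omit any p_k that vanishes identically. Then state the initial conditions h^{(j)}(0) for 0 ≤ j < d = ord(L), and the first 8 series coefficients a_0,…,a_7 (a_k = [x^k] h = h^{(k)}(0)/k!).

L = 10 - 2·Dx + Dx^2  (order 2).
h: a_k = 12, -96, -156, 56, 158, 176/5, -614/15, -2108/105, …
ICs: h(0) = 12, h′(0) = -96.

f: a_k = 4, 0, -18, 0, 27/2, 0, -81/20, 0, …
g: a_k = 3, 3, 3/2, 1/2, 1/8, 1/40, 1/240, 1/1680, …
Product ⇒ symmetric product L₀, ord ≤ 2.
h=h₀': d/dx-closure on L₀ ⇒ L.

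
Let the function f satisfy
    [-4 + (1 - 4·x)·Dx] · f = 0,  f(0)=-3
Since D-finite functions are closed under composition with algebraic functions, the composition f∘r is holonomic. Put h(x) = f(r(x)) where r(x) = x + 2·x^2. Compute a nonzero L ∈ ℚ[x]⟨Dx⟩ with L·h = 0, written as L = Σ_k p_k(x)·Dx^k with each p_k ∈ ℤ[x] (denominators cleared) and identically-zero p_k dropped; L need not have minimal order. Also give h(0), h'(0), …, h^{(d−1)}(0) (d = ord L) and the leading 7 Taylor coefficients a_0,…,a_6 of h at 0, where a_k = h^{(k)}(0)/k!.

L = (4 + 16·x) + (-1 + 4·x + 8·x^2)·Dx  (order 1).
h: a_k = -3, -12, -72, -384, -2112, -11520, -62976, …
ICs: h(0) = -3.

f: a_k = -3, -12, -48, -192, -768, -3072, -12288, …
L₀ from L_f via x↦r, Dx↦r'^{-1}Dx.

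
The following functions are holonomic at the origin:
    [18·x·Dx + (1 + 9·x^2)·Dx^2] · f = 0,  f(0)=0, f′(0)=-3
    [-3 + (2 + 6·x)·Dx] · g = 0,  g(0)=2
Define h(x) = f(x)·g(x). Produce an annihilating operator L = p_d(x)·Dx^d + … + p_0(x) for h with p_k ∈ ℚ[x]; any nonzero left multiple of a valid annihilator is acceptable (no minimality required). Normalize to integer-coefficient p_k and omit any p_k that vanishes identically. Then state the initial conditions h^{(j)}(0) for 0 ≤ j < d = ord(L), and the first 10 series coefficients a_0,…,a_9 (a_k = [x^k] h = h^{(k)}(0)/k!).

f: a_k = 0, -3, 0, 9, 0, -243/5, 0, 2187/7, 0, -2187, …
g: a_k = 2, 3, -9/4, 27/8, -405/64, 1701/128, -15309/512, 72171/1024, -2814669/16384, 14073345/32768, …
h₀=f·g: eliminate ⇒ L₀, order ≤ 2·1.
L = (27 - 108·x - 81·x^2) + (-12 + 36·x + 324·x^2 + 324·x^3)·Dx + (4 + 24·x + 72·x^2 + 216·x^3 + 324·x^4)·Dx^2  (order 2).
h: a_k = 0, -6, -9, 99/4, 135/8, -31509/320, -99387/640, 13743837/17920, 24422229/35840, -518749839/114688, …
ICs: h(0) = 0, h′(0) = -6.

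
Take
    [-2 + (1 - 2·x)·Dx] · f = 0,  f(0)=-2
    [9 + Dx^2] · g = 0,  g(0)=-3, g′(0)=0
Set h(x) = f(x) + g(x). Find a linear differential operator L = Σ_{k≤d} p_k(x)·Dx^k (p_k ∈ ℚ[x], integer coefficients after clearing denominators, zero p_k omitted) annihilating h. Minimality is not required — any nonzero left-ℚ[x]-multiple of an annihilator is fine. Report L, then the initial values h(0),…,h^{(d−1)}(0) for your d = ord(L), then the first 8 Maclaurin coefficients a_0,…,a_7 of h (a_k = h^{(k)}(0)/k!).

f: a_k = -2, -4, -8, -16, -32, -64, -128, -256, …
g: a_k = -3, 0, 27/2, 0, -81/8, 0, 243/80, 0, …
Weyl lclm of L_f,L_g ⇒ L₀ (ord ≤ 3).
L = (594 - 648·x + 648·x^2) + (-153 + 630·x - 972·x^2 + 648·x^3)·Dx + (66 - 72·x + 72·x^2)·Dx^2 + (-17 + 70·x - 108·x^2 + 72·x^3)·Dx^3  (order 3).
h: a_k = -5, -4, 11/2, -16, -337/8, -64, -9997/80, -256, …
ICs: h(0) = -5, h′(0) = -4, h′′(0) = 11.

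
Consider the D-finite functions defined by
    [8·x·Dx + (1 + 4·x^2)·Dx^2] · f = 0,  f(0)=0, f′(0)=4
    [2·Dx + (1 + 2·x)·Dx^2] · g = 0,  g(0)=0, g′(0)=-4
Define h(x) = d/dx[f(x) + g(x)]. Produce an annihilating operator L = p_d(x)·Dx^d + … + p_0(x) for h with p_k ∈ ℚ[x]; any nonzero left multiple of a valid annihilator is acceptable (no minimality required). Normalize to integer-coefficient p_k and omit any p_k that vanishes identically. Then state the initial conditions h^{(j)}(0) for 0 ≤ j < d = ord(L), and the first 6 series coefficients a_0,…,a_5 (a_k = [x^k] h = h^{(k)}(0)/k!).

f: a_k = 0, 4, 0, -16/3, 0, 64/5, …
g: a_k = 0, -4, 4, -16/3, 8, -64/5, …
L₀ := lclm(L_f,L_g); ord L₀ ≤ 2+2.
h₀' ⇒ L via d/dx closure of L₀.
L = (-8 - 48·x + 96·x^2 + 64·x^3) + (-8 - 16·x + 192·x^3 + 128·x^4)·Dx + (-1 + 2·x + 8·x^2 + 16·x^3 + 48·x^4 + 32·x^5)·Dx^2  (order 2).
h: a_k = 0, 8, -32, 32, 0, 128, …
ICs: h(0) = 0, h′(0) = 8.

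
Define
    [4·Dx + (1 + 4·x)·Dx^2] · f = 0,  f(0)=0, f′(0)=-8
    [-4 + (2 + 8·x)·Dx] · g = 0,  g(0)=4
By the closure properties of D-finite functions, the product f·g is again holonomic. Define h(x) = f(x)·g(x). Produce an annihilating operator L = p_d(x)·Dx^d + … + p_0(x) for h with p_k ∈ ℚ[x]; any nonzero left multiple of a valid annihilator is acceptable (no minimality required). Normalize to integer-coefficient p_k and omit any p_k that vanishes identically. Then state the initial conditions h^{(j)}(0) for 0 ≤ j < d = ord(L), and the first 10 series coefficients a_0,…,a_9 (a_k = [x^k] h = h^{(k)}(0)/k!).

L = 4 + (1 + 8·x + 16·x^2)·Dx^2  (order 2).
h: a_k = 0, -32, 0, 64/3, -256/3, 4544/15, -15872/15, 389504/105, -1376768/105, 2945728/63, …
ICs: h(0) = 0, h′(0) = -32.

f: a_k = 0, -8, 16, -128/3, 128, -2048/5, 4096/3, -32768/7, 16384, -524288/9, …
g: a_k = 4, 8, -8, 16, -40, 112, -336, 1056, -3432, 11440, …
h₀=f·g: eliminate ⇒ L₀, order ≤ 2·1.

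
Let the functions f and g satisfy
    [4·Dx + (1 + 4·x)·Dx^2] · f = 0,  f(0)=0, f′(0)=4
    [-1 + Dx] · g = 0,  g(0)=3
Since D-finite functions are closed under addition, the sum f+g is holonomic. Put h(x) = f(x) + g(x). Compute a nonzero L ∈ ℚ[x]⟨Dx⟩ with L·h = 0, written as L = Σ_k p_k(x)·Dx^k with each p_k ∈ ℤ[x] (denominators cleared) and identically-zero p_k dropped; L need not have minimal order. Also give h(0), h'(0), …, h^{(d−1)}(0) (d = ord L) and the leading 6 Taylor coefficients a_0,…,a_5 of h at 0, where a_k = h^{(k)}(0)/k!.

f: a_k = 0, 4, -8, 64/3, -64, 1024/5, …
g: a_k = 3, 3, 3/2, 1/2, 1/8, 1/40, …
f+g: L₀ = lclm(L_f,L_g), ord ≤ 2+1.
L = (-36 - 16·x)·Dx + (31 - 8·x - 16·x^2)·Dx^2 + (5 + 24·x + 16·x^2)·Dx^3  (order 3).
h: a_k = 3, 7, -13/2, 131/6, -511/8, 8193/40, …
ICs: h(0) = 3, h′(0) = 7, h′′(0) = -13.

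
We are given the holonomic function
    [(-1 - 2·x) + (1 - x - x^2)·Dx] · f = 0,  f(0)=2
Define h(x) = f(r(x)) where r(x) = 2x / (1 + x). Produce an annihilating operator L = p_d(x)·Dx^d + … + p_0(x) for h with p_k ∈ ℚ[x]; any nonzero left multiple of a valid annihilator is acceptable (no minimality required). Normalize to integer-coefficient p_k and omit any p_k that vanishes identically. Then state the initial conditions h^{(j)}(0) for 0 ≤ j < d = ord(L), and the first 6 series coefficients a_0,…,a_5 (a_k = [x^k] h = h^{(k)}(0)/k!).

L = (2 + 10·x) + (-1 - x + 5·x^2 + 5·x^3)·Dx  (order 1).
h: a_k = 2, 4, 12, 20, 60, 100, …
ICs: h(0) = 2.

f: a_k = 2, 2, 4, 6, 10, 16, …
L₀ from L_f via x↦r, Dx↦r'^{-1}Dx.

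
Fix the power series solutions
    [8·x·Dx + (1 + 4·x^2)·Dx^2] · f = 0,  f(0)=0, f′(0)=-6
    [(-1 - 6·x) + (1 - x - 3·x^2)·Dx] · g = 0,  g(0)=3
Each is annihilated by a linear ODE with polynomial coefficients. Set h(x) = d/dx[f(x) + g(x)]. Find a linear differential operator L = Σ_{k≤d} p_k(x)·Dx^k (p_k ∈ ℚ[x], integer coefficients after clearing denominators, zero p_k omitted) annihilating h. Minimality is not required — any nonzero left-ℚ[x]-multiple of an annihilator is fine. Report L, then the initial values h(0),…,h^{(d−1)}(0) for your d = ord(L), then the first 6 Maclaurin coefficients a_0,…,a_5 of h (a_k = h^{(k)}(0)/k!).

L = (32 - 128·x - 1488·x^2 - 2880·x^3 - 8424·x^4 - 2592·x^6) + (-25 - 160·x - 214·x^2 - 1188·x^3 - 2628·x^4 - 6264·x^5 - 432·x^6 - 2592·x^7)·Dx + (4 + 9·x + 54·x^2 - 66·x^3 - x^4 - 444·x^5 - 720·x^6 - 144·x^7 - 432·x^8)·Dx^2  (order 2).
h: a_k = -3, 24, 87, 228, 504, 1746, …
ICs: h(0) = -3, h′(0) = 24.

f: a_k = 0, -6, 0, 8, 0, -96/5, …
g: a_k = 3, 3, 12, 21, 57, 120, …
f+g: L₀ = lclm(L_f,L_g), ord ≤ 2+1.
Differentiate: ansatz ord ≤ ord L₀ ⇒ L.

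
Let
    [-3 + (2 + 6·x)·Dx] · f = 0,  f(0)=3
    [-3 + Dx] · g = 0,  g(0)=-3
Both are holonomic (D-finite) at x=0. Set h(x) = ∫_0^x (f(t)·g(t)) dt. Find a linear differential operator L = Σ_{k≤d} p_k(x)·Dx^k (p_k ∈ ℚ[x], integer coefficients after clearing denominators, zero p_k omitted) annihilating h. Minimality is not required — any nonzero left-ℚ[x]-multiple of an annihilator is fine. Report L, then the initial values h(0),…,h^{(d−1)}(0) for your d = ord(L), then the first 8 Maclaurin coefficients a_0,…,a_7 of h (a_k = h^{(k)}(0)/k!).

f: a_k = 3, 9/2, -27/8, 81/16, -1215/128, 5103/256, -45927/1024, 216513/2048, …
g: a_k = -3, -9, -27/2, -27/2, -81/8, -243/40, -243/80, -729/560, …
L₀ := L_f ⊗_s L_g (sym. prod.), ord ≤ 1.
Integrate: L := L₀·Dx.
L = (-9 - 18·x)·Dx + (2 + 6·x)·Dx^2  (order 2).
h: a_k = 0, -9, -81/4, -189/8, -1377/64, -8019/640, -26001/2560, 64881/35840, …
ICs: h(0) = 0, h′(0) = -9.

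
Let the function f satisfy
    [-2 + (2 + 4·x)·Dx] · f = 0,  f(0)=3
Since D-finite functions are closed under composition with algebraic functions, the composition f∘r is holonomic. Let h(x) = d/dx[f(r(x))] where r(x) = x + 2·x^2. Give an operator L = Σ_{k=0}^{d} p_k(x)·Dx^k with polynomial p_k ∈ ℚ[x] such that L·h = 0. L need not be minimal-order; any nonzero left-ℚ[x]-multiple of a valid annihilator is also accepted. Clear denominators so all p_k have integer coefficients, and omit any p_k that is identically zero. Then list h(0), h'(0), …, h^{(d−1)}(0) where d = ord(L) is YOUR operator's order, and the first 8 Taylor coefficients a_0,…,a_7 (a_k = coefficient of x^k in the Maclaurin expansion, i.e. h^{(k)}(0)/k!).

L = 3 + (-1 - 6·x - 12·x^2 - 16·x^3)·Dx  (order 1).
h: a_k = 3, 9, -27/2, 9/2, 225/8, -513/8, 441/16, 2601/16, …
ICs: h(0) = 3.

f: a_k = 3, 3, -3/2, 3/2, -15/8, 21/8, -63/16, 99/16, …
f∘r: x↦r, Dx↦Dx/r' in L_f ⇒ L₀.
Derive L from L₀ (diff closure).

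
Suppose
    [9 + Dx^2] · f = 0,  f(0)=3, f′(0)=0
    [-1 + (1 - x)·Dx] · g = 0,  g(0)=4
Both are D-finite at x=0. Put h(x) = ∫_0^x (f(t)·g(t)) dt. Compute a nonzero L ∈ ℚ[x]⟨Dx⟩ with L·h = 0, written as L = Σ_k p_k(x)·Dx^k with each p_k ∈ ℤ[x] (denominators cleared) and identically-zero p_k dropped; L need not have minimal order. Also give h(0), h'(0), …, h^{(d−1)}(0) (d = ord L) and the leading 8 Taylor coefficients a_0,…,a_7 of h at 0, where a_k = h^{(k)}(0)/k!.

f: a_k = 3, 0, -27/2, 0, 81/8, 0, -243/80, 0, …
g: a_k = 4, 4, 4, 4, 4, 4, 4, 4, …
L₀ := L_f ⊗_s L_g (sym. prod.), ord ≤ 2.
h=∫₀ˣh₀: take L = L₀·Dx.
L = (-9 + 9·x)·Dx + 2·Dx^2 + (-1 + x)·Dx^3  (order 3).
h: a_k = 0, 12, 6, -14, -21/2, -3/10, -1/4, -39/20, …
ICs: h(0) = 0, h′(0) = 12, h′′(0) = 12.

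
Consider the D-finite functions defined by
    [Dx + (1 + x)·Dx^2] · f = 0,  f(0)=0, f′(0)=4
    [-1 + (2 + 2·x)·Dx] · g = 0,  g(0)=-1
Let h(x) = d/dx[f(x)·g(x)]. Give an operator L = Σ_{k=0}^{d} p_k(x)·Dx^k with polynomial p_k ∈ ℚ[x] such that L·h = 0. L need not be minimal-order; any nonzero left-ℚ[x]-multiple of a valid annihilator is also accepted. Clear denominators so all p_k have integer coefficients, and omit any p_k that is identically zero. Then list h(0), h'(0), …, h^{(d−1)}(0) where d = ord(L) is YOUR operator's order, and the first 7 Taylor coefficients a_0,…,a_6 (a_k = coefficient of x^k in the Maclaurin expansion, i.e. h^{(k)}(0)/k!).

L = 1 + (8 + 8·x)·Dx + (4 + 8·x + 4·x^2)·Dx^2  (order 2).
h: a_k = -4, 0, 1/2, -2/3, 71/96, -31/40, 3043/3840, …
ICs: h(0) = -4, h′(0) = 0.

f: a_k = 0, 4, -2, 4/3, -1, 4/5, -2/3, …
g: a_k = -1, -1/2, 1/8, -1/16, 5/128, -7/256, 21/1024, …
h₀=f·g: eliminate ⇒ L₀, order ≤ 2·1.
Differentiate: ansatz ord ≤ ord L₀ ⇒ L.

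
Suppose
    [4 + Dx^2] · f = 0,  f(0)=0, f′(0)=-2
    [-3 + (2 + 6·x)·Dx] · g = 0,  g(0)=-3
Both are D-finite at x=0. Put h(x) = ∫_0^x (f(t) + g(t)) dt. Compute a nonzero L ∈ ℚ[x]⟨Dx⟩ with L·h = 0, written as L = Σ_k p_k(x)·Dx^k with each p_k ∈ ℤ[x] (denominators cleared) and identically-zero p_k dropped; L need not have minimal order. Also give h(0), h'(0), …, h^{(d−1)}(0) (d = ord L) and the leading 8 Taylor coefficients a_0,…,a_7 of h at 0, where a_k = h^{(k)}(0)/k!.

L = (-516 - 1152·x - 1728·x^2)·Dx + (56 + 936·x + 3456·x^2 + 3456·x^3)·Dx^2 + (-129 - 288·x - 432·x^2)·Dx^3 + (14 + 234·x + 864·x^2 + 864·x^3)·Dx^4  (order 4).
h: a_k = 0, -3, -13/4, 9/8, -179/192, 243/128, -77569/23040, 6561/1024, …
ICs: h(0) = 0, h′(0) = -3, h′′(0) = -13/2, h′′′(0) = 27/4.

f: a_k = 0, -2, 0, 4/3, 0, -4/15, 0, 8/315, …
g: a_k = -3, -9/2, 27/8, -81/16, 1215/128, -5103/256, 45927/1024, -216513/2048, …
Sum ⇒ L₀ = lclm(L_f,L_g) in ℚ(x)⟨Dx⟩.
h=∫h₀ ⇒ L = L₀·Dx.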